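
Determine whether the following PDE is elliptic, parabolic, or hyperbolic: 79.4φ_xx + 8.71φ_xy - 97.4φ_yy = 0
Coefficients: A = 79.4, B = 8.71, C = -97.4. B² - 4AC = 31010.1041, which is positive, so the equation is hyperbolic.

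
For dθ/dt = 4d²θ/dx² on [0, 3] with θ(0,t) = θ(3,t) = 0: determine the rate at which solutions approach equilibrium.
Eigenvalues: λₙ = 4n²π²/3².
First three modes:
  n=1: λ₁ = 4π²/3² ≈ 4.386
  n=2: λ₂ = 16π²/3² ≈ 17.546 (4× faster decay)
  n=3: λ₃ = 36π²/3² ≈ 39.478 (9× faster decay)
As t → ∞, higher modes decay exponentially faster. The n=1 mode dominates: θ ~ c₁ sin(πx/3) e^{-λ₁t}.
Decay rate: λ₁ = 4π²/3² ≈ 4.386.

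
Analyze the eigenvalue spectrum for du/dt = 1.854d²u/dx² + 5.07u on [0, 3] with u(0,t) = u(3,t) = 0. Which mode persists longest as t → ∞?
Eigenvalues: λₙ = 1.854n²π²/3² - 5.07.
First three modes:
  n=1: λ₁ = 1.854π²/3² - 5.07 ≈ -3.037
  n=2: λ₂ = 7.416π²/3² - 5.07 ≈ 3.063
  n=3: λ₃ = 16.686π²/3² - 5.07 ≈ 13.228
Since 1.854π²/3² ≈ 2.033 < 5.07, λ₁ < 0.
The n=1 mode grows fastest (−λₙ is largest for n=1) → dominates.
Asymptotic: u ~ c₁ sin(πx/3) e^{3.037t} (exponential growth at rate −λ₁ ≈ 3.037).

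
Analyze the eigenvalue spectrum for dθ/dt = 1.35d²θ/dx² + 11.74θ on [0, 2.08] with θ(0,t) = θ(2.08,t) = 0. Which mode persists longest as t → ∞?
Eigenvalues: λₙ = 1.35n²π²/2.08² - 11.74.
First three modes:
  n=1: λ₁ = 1.35π²/2.08² - 11.74 ≈ -8.66
  n=2: λ₂ = 5.4π²/2.08² - 11.74 ≈ 0.579
  n=3: λ₃ = 12.15π²/2.08² - 11.74 ≈ 15.977
Since 1.35π²/2.08² ≈ 3.08 < 11.74, λ₁ < 0.
The n=1 mode grows fastest (−λₙ is largest for n=1) → dominates.
Asymptotic: θ ~ c₁ sin(πx/2.08) e^{8.66t} (exponential growth at rate −λ₁ ≈ 8.66).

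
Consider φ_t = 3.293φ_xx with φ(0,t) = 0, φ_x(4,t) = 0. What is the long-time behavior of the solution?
As t → ∞, φ → 0. Heat escapes through the Dirichlet boundary.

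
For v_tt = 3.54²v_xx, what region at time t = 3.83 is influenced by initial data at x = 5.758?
Domain of influence: [-7.8002, 19.3162]. Data at x = 5.758 spreads outward at speed 3.54.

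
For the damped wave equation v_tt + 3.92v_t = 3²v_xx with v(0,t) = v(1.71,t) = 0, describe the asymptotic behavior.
v → 0. Damping (γ=3.92) dissipates energy; oscillations decay exponentially.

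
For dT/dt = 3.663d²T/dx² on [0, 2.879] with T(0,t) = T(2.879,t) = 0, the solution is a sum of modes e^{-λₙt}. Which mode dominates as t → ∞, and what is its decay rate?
Eigenvalues: λₙ = 3.663n²π²/2.879².
First three modes:
  n=1: λ₁ = 3.663π²/2.879² ≈ 4.362
  n=2: λ₂ = 14.652π²/2.879² ≈ 17.447 (4× faster decay)
  n=3: λ₃ = 32.967π²/2.879² ≈ 39.255 (9× faster decay)
As t → ∞, higher modes decay exponentially faster. The n=1 mode dominates: T ~ c₁ sin(πx/2.879) e^{-λ₁t}.
Decay rate: λ₁ = 3.663π²/2.879² ≈ 4.362.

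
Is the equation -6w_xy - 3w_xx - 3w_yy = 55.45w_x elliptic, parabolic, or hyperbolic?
Rewriting in standard form: -3w_xx - 6w_xy - 3w_yy - 55.45w_x = 0. Computing B² - 4AC with A = -3, B = -6, C = -3: discriminant = 0 (zero). Answer: parabolic.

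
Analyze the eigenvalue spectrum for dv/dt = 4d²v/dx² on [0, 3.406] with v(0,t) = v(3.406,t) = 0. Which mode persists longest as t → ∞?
Eigenvalues: λₙ = 4n²π²/3.406².
First three modes:
  n=1: λ₁ = 4π²/3.406² ≈ 3.403
  n=2: λ₂ = 16π²/3.406² ≈ 13.612 (4× faster decay)
  n=3: λ₃ = 36π²/3.406² ≈ 30.628 (9× faster decay)
As t → ∞, higher modes decay exponentially faster. The n=1 mode dominates: v ~ c₁ sin(πx/3.406) e^{-λ₁t}.
Decay rate: λ₁ = 4π²/3.406² ≈ 3.403.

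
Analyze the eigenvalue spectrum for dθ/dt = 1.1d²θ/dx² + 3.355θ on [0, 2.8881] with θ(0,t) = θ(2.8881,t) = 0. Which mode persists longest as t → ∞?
Eigenvalues: λₙ = 1.1n²π²/2.8881² - 3.355.
First three modes:
  n=1: λ₁ = 1.1π²/2.8881² - 3.355 ≈ -2.053
  n=2: λ₂ = 4.4π²/2.8881² - 3.355 ≈ 1.851
  n=3: λ₃ = 9.9π²/2.8881² - 3.355 ≈ 8.359
Since 1.1π²/2.8881² ≈ 1.302 < 3.355, λ₁ < 0.
The n=1 mode grows fastest (−λₙ is largest for n=1) → dominates.
Asymptotic: θ ~ c₁ sin(πx/2.8881) e^{2.053t} (exponential growth at rate −λ₁ ≈ 2.053).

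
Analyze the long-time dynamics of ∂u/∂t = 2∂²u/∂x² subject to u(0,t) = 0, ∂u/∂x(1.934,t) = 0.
Long-time behavior: u → 0. Heat escapes through the Dirichlet boundary.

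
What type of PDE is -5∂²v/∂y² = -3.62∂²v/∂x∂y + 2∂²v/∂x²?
Rewriting in standard form: -2∂²v/∂x² + 3.62∂²v/∂x∂y - 5∂²v/∂y² = 0. With A = -2, B = 3.62, C = -5, the discriminant is -26.8956. This is an elliptic PDE.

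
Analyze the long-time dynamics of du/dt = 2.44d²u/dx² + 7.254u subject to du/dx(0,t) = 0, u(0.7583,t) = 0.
Long-time behavior: u → 0. Diffusion dominates reaction (r=7.254 < κπ²/(4L²)≈10.47); solution decays.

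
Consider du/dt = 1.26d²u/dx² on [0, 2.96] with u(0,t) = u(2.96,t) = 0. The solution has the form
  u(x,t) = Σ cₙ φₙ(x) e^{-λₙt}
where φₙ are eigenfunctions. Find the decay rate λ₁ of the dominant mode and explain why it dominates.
Eigenvalues: λₙ = 1.26n²π²/2.96².
First three modes:
  n=1: λ₁ = 1.26π²/2.96² ≈ 1.419
  n=2: λ₂ = 5.04π²/2.96² ≈ 5.677 (4× faster decay)
  n=3: λ₃ = 11.34π²/2.96² ≈ 12.774 (9× faster decay)
As t → ∞, higher modes decay exponentially faster. The n=1 mode dominates: u ~ c₁ sin(πx/2.96) e^{-λ₁t}.
Decay rate: λ₁ = 1.26π²/2.96² ≈ 1.419.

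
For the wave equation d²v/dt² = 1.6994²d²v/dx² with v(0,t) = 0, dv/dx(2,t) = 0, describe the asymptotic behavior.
v oscillates (no decay). Energy is conserved; the solution oscillates indefinitely as standing waves.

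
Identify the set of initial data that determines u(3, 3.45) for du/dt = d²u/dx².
The entire real line. The heat equation has infinite propagation speed: any initial disturbance instantly affects all points (though exponentially small far away).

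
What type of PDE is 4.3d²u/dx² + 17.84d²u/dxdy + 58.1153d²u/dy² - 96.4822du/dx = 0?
With A = 4.3, B = 17.84, C = 58.1153, the discriminant is -681.31756. This is an elliptic PDE.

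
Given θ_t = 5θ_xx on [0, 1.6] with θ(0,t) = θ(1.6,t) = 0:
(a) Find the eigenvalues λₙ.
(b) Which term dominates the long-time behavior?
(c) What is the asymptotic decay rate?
Eigenvalues: λₙ = 5n²π²/1.6².
First three modes:
  n=1: λ₁ = 5π²/1.6² ≈ 19.277
  n=2: λ₂ = 20π²/1.6² ≈ 77.106 (4× faster decay)
  n=3: λ₃ = 45π²/1.6² ≈ 173.489 (9× faster decay)
As t → ∞, higher modes decay exponentially faster. The n=1 mode dominates: θ ~ c₁ sin(πx/1.6) e^{-λ₁t}.
Decay rate: λ₁ = 5π²/1.6² ≈ 19.277.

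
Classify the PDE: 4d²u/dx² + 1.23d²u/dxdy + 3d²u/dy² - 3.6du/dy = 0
A = 4, B = 1.23, C = 3. Discriminant B² - 4AC = -46.4871. Since -46.4871 < 0, elliptic.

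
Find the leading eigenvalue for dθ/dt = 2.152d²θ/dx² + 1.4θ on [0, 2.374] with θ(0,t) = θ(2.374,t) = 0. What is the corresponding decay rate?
Eigenvalues: λₙ = 2.152n²π²/2.374² - 1.4.
First three modes:
  n=1: λ₁ = 2.152π²/2.374² - 1.4 ≈ 2.369
  n=2: λ₂ = 8.608π²/2.374² - 1.4 ≈ 13.674
  n=3: λ₃ = 19.368π²/2.374² - 1.4 ≈ 32.517
Since 2.152π²/2.374² ≈ 3.769 > 1.4, all λₙ > 0.
The n=1 mode decays slowest → dominates as t → ∞.
Asymptotic: θ ~ c₁ sin(πx/2.374) e^{-λ₁t} with decay rate λ₁ ≈ 2.369.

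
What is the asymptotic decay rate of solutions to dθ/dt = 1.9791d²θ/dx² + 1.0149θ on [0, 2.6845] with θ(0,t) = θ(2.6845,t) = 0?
Eigenvalues: λₙ = 1.9791n²π²/2.6845² - 1.0149.
First three modes:
  n=1: λ₁ = 1.9791π²/2.6845² - 1.0149 ≈ 1.696
  n=2: λ₂ = 7.9164π²/2.6845² - 1.0149 ≈ 9.827
  n=3: λ₃ = 17.8119π²/2.6845² - 1.0149 ≈ 23.379
Since 1.9791π²/2.6845² ≈ 2.71 > 1.0149, all λₙ > 0.
The n=1 mode decays slowest → dominates as t → ∞.
Asymptotic: θ ~ c₁ sin(πx/2.6845) e^{-λ₁t} with decay rate λ₁ ≈ 1.696.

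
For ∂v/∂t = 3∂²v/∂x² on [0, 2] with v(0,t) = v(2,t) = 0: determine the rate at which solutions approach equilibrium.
Eigenvalues: λₙ = 3n²π²/2².
First three modes:
  n=1: λ₁ = 3π²/2² ≈ 7.402
  n=2: λ₂ = 12π²/2² ≈ 29.609 (4× faster decay)
  n=3: λ₃ = 27π²/2² ≈ 66.62 (9× faster decay)
As t → ∞, higher modes decay exponentially faster. The n=1 mode dominates: v ~ c₁ sin(πx/2) e^{-λ₁t}.
Decay rate: λ₁ = 3π²/2² ≈ 7.402.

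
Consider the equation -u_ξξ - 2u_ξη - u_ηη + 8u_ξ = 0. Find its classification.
Parabolic. (A = -1, B = -2, C = -1 gives B² - 4AC = 0.)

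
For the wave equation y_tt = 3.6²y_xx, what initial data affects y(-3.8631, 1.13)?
Domain of dependence: [-7.9311, 0.2049]. Signals travel at speed 3.6, so data within |x - -3.8631| ≤ 3.6·1.13 = 4.068 can reach the point.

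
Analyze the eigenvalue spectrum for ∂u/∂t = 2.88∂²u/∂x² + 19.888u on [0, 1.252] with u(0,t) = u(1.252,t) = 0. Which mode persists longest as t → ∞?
Eigenvalues: λₙ = 2.88n²π²/1.252² - 19.888.
First three modes:
  n=1: λ₁ = 2.88π²/1.252² - 19.888 ≈ -1.754
  n=2: λ₂ = 11.52π²/1.252² - 19.888 ≈ 52.646
  n=3: λ₃ = 25.92π²/1.252² - 19.888 ≈ 143.314
Since 2.88π²/1.252² ≈ 18.134 < 19.888, λ₁ < 0.
The n=1 mode grows fastest (−λₙ is largest for n=1) → dominates.
Asymptotic: u ~ c₁ sin(πx/1.252) e^{1.754t} (exponential growth at rate −λ₁ ≈ 1.754).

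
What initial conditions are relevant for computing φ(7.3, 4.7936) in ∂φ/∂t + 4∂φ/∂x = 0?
A single point: x = -11.8744. The characteristic through (7.3, 4.7936) is x - 4t = const, so x = 7.3 - 4·4.7936 = -11.8744.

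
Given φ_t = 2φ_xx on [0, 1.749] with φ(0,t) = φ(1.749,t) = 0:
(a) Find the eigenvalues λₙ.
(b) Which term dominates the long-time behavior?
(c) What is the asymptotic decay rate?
Eigenvalues: λₙ = 2n²π²/1.749².
First three modes:
  n=1: λ₁ = 2π²/1.749² ≈ 6.453
  n=2: λ₂ = 8π²/1.749² ≈ 25.811 (4× faster decay)
  n=3: λ₃ = 18π²/1.749² ≈ 58.075 (9× faster decay)
As t → ∞, higher modes decay exponentially faster. The n=1 mode dominates: φ ~ c₁ sin(πx/1.749) e^{-λ₁t}.
Decay rate: λ₁ = 2π²/1.749² ≈ 6.453.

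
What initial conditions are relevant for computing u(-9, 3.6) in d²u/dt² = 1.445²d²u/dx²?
Domain of dependence: [-14.202, -3.798]. Signals travel at speed 1.445, so data within |x - -9| ≤ 1.445·3.6 = 5.202 can reach the point.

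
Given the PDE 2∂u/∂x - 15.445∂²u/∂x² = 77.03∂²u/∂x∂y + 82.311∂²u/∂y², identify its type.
Rewriting in standard form: -15.445∂²u/∂x² - 77.03∂²u/∂x∂y - 82.311∂²u/∂y² + 2∂u/∂x = 0. The second-order coefficients are A = -15.445, B = -77.03, C = -82.311. Since B² - 4AC = 848.44732 > 0, this is a hyperbolic PDE.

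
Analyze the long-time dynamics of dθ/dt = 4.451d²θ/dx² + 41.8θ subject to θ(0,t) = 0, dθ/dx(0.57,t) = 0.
Long-time behavior: θ grows unboundedly. Reaction dominates diffusion (r=41.8 > κπ²/(4L²)≈33.8); solution grows exponentially.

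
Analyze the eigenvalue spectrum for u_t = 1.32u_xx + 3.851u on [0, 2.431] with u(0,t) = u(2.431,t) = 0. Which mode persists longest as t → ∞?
Eigenvalues: λₙ = 1.32n²π²/2.431² - 3.851.
First three modes:
  n=1: λ₁ = 1.32π²/2.431² - 3.851 ≈ -1.647
  n=2: λ₂ = 5.28π²/2.431² - 3.851 ≈ 4.967
  n=3: λ₃ = 11.88π²/2.431² - 3.851 ≈ 15.989
Since 1.32π²/2.431² ≈ 2.204 < 3.851, λ₁ < 0.
The n=1 mode grows fastest (−λₙ is largest for n=1) → dominates.
Asymptotic: u ~ c₁ sin(πx/2.431) e^{1.647t} (exponential growth at rate −λ₁ ≈ 1.647).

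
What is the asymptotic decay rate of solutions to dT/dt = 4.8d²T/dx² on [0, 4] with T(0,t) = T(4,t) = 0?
Eigenvalues: λₙ = 4.8n²π²/4².
First three modes:
  n=1: λ₁ = 4.8π²/4² ≈ 2.961
  n=2: λ₂ = 19.2π²/4² ≈ 11.844 (4× faster decay)
  n=3: λ₃ = 43.2π²/4² ≈ 26.648 (9× faster decay)
As t → ∞, higher modes decay exponentially faster. The n=1 mode dominates: T ~ c₁ sin(πx/4) e^{-λ₁t}.
Decay rate: λ₁ = 4.8π²/4² ≈ 2.961.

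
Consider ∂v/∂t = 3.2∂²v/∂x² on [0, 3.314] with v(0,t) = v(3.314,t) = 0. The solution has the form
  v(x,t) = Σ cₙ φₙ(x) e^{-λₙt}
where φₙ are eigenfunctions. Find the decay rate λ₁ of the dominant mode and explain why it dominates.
Eigenvalues: λₙ = 3.2n²π²/3.314².
First three modes:
  n=1: λ₁ = 3.2π²/3.314² ≈ 2.876
  n=2: λ₂ = 12.8π²/3.314² ≈ 11.503 (4× faster decay)
  n=3: λ₃ = 28.8π²/3.314² ≈ 25.881 (9× faster decay)
As t → ∞, higher modes decay exponentially faster. The n=1 mode dominates: v ~ c₁ sin(πx/3.314) e^{-λ₁t}.
Decay rate: λ₁ = 3.2π²/3.314² ≈ 2.876.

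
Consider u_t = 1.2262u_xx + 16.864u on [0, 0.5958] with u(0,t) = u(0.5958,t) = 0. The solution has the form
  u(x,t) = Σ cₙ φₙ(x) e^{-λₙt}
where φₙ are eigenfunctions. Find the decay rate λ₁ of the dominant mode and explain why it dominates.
Eigenvalues: λₙ = 1.2262n²π²/0.5958² - 16.864.
First three modes:
  n=1: λ₁ = 1.2262π²/0.5958² - 16.864 ≈ 17.229
  n=2: λ₂ = 4.9048π²/0.5958² - 16.864 ≈ 119.506
  n=3: λ₃ = 11.0358π²/0.5958² - 16.864 ≈ 289.969
Since 1.2262π²/0.5958² ≈ 34.093 > 16.864, all λₙ > 0.
The n=1 mode decays slowest → dominates as t → ∞.
Asymptotic: u ~ c₁ sin(πx/0.5958) e^{-λ₁t} with decay rate λ₁ ≈ 17.229.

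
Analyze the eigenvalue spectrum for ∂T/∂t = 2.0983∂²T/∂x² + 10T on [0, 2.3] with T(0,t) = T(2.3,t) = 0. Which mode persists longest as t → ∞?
Eigenvalues: λₙ = 2.0983n²π²/2.3² - 10.
First three modes:
  n=1: λ₁ = 2.0983π²/2.3² - 10 ≈ -6.085
  n=2: λ₂ = 8.3932π²/2.3² - 10 ≈ 5.659
  n=3: λ₃ = 18.8847π²/2.3² - 10 ≈ 25.233
Since 2.0983π²/2.3² ≈ 3.915 < 10, λ₁ < 0.
The n=1 mode grows fastest (−λₙ is largest for n=1) → dominates.
Asymptotic: T ~ c₁ sin(πx/2.3) e^{6.085t} (exponential growth at rate −λ₁ ≈ 6.085).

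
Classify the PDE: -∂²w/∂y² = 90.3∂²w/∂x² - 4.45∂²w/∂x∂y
Rewriting in standard form: -90.3∂²w/∂x² + 4.45∂²w/∂x∂y - ∂²w/∂y² = 0. A = -90.3, B = 4.45, C = -1. Discriminant B² - 4AC = -341.3975. Since -341.3975 < 0, elliptic.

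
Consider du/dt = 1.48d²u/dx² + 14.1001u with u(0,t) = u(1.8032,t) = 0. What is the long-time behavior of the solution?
As t → ∞, u grows unboundedly. Reaction dominates diffusion (r=14.1001 > κπ²/L²≈4.49); solution grows exponentially.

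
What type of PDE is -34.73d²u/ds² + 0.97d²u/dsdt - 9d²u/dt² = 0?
With A = -34.73, B = 0.97, C = -9, the discriminant is -1249.3391. This is an elliptic PDE.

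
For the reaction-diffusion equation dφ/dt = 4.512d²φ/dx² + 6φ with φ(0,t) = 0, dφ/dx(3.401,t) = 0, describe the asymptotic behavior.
φ grows unboundedly. Reaction dominates diffusion (r=6 > κπ²/(4L²)≈0.96); solution grows exponentially.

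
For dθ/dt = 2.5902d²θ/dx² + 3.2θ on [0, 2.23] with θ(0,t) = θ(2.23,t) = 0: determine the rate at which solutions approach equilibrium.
Eigenvalues: λₙ = 2.5902n²π²/2.23² - 3.2.
First three modes:
  n=1: λ₁ = 2.5902π²/2.23² - 3.2 ≈ 1.941
  n=2: λ₂ = 10.3608π²/2.23² - 3.2 ≈ 17.363
  n=3: λ₃ = 23.3118π²/2.23² - 3.2 ≈ 43.066
Since 2.5902π²/2.23² ≈ 5.141 > 3.2, all λₙ > 0.
The n=1 mode decays slowest → dominates as t → ∞.
Asymptotic: θ ~ c₁ sin(πx/2.23) e^{-λ₁t} with decay rate λ₁ ≈ 1.941.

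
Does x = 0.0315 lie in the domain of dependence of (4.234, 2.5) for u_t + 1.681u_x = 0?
Yes. The characteristic through (4.234, 2.5) passes through x = 0.0315.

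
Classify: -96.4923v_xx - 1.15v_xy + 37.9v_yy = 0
Hyperbolic (discriminant = 14629.55518).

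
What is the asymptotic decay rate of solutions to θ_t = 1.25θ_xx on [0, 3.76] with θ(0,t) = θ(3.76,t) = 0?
Eigenvalues: λₙ = 1.25n²π²/3.76².
First three modes:
  n=1: λ₁ = 1.25π²/3.76² ≈ 0.873
  n=2: λ₂ = 5π²/3.76² ≈ 3.491 (4× faster decay)
  n=3: λ₃ = 11.25π²/3.76² ≈ 7.854 (9× faster decay)
As t → ∞, higher modes decay exponentially faster. The n=1 mode dominates: θ ~ c₁ sin(πx/3.76) e^{-λ₁t}.
Decay rate: λ₁ = 1.25π²/3.76² ≈ 0.873.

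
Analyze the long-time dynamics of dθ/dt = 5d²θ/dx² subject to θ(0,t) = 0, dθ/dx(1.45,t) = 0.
Long-time behavior: θ → 0. Heat escapes through the Dirichlet boundary.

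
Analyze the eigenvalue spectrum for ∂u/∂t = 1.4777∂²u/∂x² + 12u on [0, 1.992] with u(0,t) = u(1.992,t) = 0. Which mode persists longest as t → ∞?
Eigenvalues: λₙ = 1.4777n²π²/1.992² - 12.
First three modes:
  n=1: λ₁ = 1.4777π²/1.992² - 12 ≈ -8.325
  n=2: λ₂ = 5.9108π²/1.992² - 12 ≈ 2.702
  n=3: λ₃ = 13.2993π²/1.992² - 12 ≈ 21.079
Since 1.4777π²/1.992² ≈ 3.675 < 12, λ₁ < 0.
The n=1 mode grows fastest (−λₙ is largest for n=1) → dominates.
Asymptotic: u ~ c₁ sin(πx/1.992) e^{8.325t} (exponential growth at rate −λ₁ ≈ 8.325).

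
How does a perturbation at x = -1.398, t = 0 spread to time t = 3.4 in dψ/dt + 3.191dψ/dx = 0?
At x = 9.4514. The characteristic carries data from (-1.398, 0) to (9.4514, 3.4).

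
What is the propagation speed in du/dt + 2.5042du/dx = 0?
Speed = 2.5042. Information travels along x - 2.5042t = const (rightward).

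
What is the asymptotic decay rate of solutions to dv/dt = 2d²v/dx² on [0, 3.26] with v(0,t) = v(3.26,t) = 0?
Eigenvalues: λₙ = 2n²π²/3.26².
First three modes:
  n=1: λ₁ = 2π²/3.26² ≈ 1.857
  n=2: λ₂ = 8π²/3.26² ≈ 7.429 (4× faster decay)
  n=3: λ₃ = 18π²/3.26² ≈ 16.716 (9× faster decay)
As t → ∞, higher modes decay exponentially faster. The n=1 mode dominates: v ~ c₁ sin(πx/3.26) e^{-λ₁t}.
Decay rate: λ₁ = 2π²/3.26² ≈ 1.857.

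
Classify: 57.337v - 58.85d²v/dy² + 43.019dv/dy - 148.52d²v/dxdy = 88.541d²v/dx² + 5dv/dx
Rewriting in standard form: -88.541d²v/dx² - 148.52d²v/dxdy - 58.85d²v/dy² - 5dv/dx + 43.019dv/dy + 57.337v = 0. Hyperbolic (discriminant = 1215.639).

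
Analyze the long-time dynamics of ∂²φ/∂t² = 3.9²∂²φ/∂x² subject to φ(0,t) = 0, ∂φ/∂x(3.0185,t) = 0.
Long-time behavior: φ oscillates (no decay). Energy is conserved; the solution oscillates indefinitely as standing waves.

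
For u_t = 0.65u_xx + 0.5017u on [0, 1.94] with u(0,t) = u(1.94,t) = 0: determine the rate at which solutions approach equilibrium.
Eigenvalues: λₙ = 0.65n²π²/1.94² - 0.5017.
First three modes:
  n=1: λ₁ = 0.65π²/1.94² - 0.5017 ≈ 1.203
  n=2: λ₂ = 2.6π²/1.94² - 0.5017 ≈ 6.316
  n=3: λ₃ = 5.85π²/1.94² - 0.5017 ≈ 14.839
Since 0.65π²/1.94² ≈ 1.705 > 0.5017, all λₙ > 0.
The n=1 mode decays slowest → dominates as t → ∞.
Asymptotic: u ~ c₁ sin(πx/1.94) e^{-λ₁t} with decay rate λ₁ ≈ 1.203.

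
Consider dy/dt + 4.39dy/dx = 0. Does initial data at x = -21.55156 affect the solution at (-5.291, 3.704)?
Yes. The characteristic through (-5.291, 3.704) passes through x = -21.55156.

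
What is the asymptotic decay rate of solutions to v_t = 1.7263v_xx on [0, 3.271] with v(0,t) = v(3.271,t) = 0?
Eigenvalues: λₙ = 1.7263n²π²/3.271².
First three modes:
  n=1: λ₁ = 1.7263π²/3.271² ≈ 1.592
  n=2: λ₂ = 6.9052π²/3.271² ≈ 6.37 (4× faster decay)
  n=3: λ₃ = 15.5367π²/3.271² ≈ 14.332 (9× faster decay)
As t → ∞, higher modes decay exponentially faster. The n=1 mode dominates: v ~ c₁ sin(πx/3.271) e^{-λ₁t}.
Decay rate: λ₁ = 1.7263π²/3.271² ≈ 1.592.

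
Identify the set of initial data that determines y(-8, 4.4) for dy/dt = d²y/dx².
The entire real line. The heat equation has infinite propagation speed: any initial disturbance instantly affects all points (though exponentially small far away).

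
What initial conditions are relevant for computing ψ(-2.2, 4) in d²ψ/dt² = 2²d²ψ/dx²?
Domain of dependence: [-10.2, 5.8]. Signals travel at speed 2, so data within |x - -2.2| ≤ 2·4 = 8 can reach the point.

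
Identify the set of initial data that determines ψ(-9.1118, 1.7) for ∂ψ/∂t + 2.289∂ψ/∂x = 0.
A single point: x = -13.0031. The characteristic through (-9.1118, 1.7) is x - 2.289t = const, so x = -9.1118 - 2.289·1.7 = -13.0031.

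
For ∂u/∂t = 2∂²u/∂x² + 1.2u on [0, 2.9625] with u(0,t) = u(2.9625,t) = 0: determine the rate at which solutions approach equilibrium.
Eigenvalues: λₙ = 2n²π²/2.9625² - 1.2.
First three modes:
  n=1: λ₁ = 2π²/2.9625² - 1.2 ≈ 1.049
  n=2: λ₂ = 8π²/2.9625² - 1.2 ≈ 7.796
  n=3: λ₃ = 18π²/2.9625² - 1.2 ≈ 19.042
Since 2π²/2.9625² ≈ 2.249 > 1.2, all λₙ > 0.
The n=1 mode decays slowest → dominates as t → ∞.
Asymptotic: u ~ c₁ sin(πx/2.9625) e^{-λ₁t} with decay rate λ₁ ≈ 1.049.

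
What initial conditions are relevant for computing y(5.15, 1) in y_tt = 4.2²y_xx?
Domain of dependence: [0.95, 9.35]. Signals travel at speed 4.2, so data within |x - 5.15| ≤ 4.2·1 = 4.2 can reach the point.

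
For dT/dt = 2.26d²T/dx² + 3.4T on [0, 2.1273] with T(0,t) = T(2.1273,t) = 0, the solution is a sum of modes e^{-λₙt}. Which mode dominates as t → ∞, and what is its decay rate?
Eigenvalues: λₙ = 2.26n²π²/2.1273² - 3.4.
First three modes:
  n=1: λ₁ = 2.26π²/2.1273² - 3.4 ≈ 1.529
  n=2: λ₂ = 9.04π²/2.1273² - 3.4 ≈ 16.316
  n=3: λ₃ = 20.34π²/2.1273² - 3.4 ≈ 40.96
Since 2.26π²/2.1273² ≈ 4.929 > 3.4, all λₙ > 0.
The n=1 mode decays slowest → dominates as t → ∞.
Asymptotic: T ~ c₁ sin(πx/2.1273) e^{-λ₁t} with decay rate λ₁ ≈ 1.529.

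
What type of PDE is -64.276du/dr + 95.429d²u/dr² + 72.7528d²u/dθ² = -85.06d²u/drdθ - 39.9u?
Rewriting in standard form: 95.429d²u/dr² + 85.06d²u/drdθ + 72.7528d²u/dθ² - 64.276du/dr + 39.9u = 0. With A = 95.429, B = 85.06, C = 72.7528, the discriminant is -20535.7042048. This is an elliptic PDE.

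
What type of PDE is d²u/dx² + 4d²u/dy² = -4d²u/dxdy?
Rewriting in standard form: d²u/dx² + 4d²u/dxdy + 4d²u/dy² = 0. With A = 1, B = 4, C = 4, the discriminant is 0. This is a parabolic PDE.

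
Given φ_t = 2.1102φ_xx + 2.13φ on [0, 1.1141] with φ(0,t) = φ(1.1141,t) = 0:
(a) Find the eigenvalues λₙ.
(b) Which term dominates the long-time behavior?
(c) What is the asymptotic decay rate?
Eigenvalues: λₙ = 2.1102n²π²/1.1141² - 2.13.
First three modes:
  n=1: λ₁ = 2.1102π²/1.1141² - 2.13 ≈ 14.649
  n=2: λ₂ = 8.4408π²/1.1141² - 2.13 ≈ 64.987
  n=3: λ₃ = 18.9918π²/1.1141² - 2.13 ≈ 148.884
Since 2.1102π²/1.1141² ≈ 16.779 > 2.13, all λₙ > 0.
The n=1 mode decays slowest → dominates as t → ∞.
Asymptotic: φ ~ c₁ sin(πx/1.1141) e^{-λ₁t} with decay rate λ₁ ≈ 14.649.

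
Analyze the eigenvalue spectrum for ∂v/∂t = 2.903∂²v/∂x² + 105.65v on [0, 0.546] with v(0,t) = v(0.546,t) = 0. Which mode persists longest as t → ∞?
Eigenvalues: λₙ = 2.903n²π²/0.546² - 105.65.
First three modes:
  n=1: λ₁ = 2.903π²/0.546² - 105.65 ≈ -9.542
  n=2: λ₂ = 11.612π²/0.546² - 105.65 ≈ 278.784
  n=3: λ₃ = 26.127π²/0.546² - 105.65 ≈ 759.326
Since 2.903π²/0.546² ≈ 96.108 < 105.65, λ₁ < 0.
The n=1 mode grows fastest (−λₙ is largest for n=1) → dominates.
Asymptotic: v ~ c₁ sin(πx/0.546) e^{9.542t} (exponential growth at rate −λ₁ ≈ 9.542).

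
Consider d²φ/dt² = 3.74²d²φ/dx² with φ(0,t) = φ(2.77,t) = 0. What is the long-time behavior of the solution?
As t → ∞, φ oscillates (no decay). Energy is conserved; the solution oscillates indefinitely as standing waves.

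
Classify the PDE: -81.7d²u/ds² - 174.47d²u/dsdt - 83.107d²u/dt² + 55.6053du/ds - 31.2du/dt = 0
A = -81.7, B = -174.47, C = -83.107. Discriminant B² - 4AC = 3280.4133. Since 3280.4133 > 0, hyperbolic.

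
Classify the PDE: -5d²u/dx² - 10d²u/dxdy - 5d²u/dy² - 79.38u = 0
A = -5, B = -10, C = -5. Discriminant B² - 4AC = 0. Since 0 = 0, parabolic.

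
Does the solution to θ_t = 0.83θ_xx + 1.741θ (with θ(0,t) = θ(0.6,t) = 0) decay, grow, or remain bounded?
θ → 0. Diffusion dominates reaction (r=1.741 < κπ²/L²≈22.75); solution decays.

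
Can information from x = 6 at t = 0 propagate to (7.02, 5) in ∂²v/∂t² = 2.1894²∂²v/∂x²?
Yes. The domain of dependence is [-3.927, 17.967], and 6 ∈ [-3.927, 17.967].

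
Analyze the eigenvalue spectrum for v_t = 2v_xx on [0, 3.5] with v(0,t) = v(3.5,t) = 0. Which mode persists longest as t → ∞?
Eigenvalues: λₙ = 2n²π²/3.5².
First three modes:
  n=1: λ₁ = 2π²/3.5² ≈ 1.611
  n=2: λ₂ = 8π²/3.5² ≈ 6.445 (4× faster decay)
  n=3: λ₃ = 18π²/3.5² ≈ 14.502 (9× faster decay)
As t → ∞, higher modes decay exponentially faster. The n=1 mode dominates: v ~ c₁ sin(πx/3.5) e^{-λ₁t}.
Decay rate: λ₁ = 2π²/3.5² ≈ 1.611.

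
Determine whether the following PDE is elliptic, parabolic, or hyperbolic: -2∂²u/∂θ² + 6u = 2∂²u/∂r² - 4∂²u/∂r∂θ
Rewriting in standard form: -2∂²u/∂r² + 4∂²u/∂r∂θ - 2∂²u/∂θ² + 6u = 0. Coefficients: A = -2, B = 4, C = -2. B² - 4AC = 0, which is zero, so the equation is parabolic.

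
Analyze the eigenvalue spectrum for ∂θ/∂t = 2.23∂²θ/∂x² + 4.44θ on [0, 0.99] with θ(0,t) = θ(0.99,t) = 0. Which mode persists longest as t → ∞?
Eigenvalues: λₙ = 2.23n²π²/0.99² - 4.44.
First three modes:
  n=1: λ₁ = 2.23π²/0.99² - 4.44 ≈ 18.016
  n=2: λ₂ = 8.92π²/0.99² - 4.44 ≈ 85.384
  n=3: λ₃ = 20.07π²/0.99² - 4.44 ≈ 197.665
Since 2.23π²/0.99² ≈ 22.456 > 4.44, all λₙ > 0.
The n=1 mode decays slowest → dominates as t → ∞.
Asymptotic: θ ~ c₁ sin(πx/0.99) e^{-λ₁t} with decay rate λ₁ ≈ 18.016.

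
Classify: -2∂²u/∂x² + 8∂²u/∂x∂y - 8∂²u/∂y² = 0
Parabolic (discriminant = 0).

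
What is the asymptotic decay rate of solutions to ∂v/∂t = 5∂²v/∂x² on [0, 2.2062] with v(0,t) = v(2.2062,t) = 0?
Eigenvalues: λₙ = 5n²π²/2.2062².
First three modes:
  n=1: λ₁ = 5π²/2.2062² ≈ 10.139
  n=2: λ₂ = 20π²/2.2062² ≈ 40.555 (4× faster decay)
  n=3: λ₃ = 45π²/2.2062² ≈ 91.248 (9× faster decay)
As t → ∞, higher modes decay exponentially faster. The n=1 mode dominates: v ~ c₁ sin(πx/2.2062) e^{-λ₁t}.
Decay rate: λ₁ = 5π²/2.2062² ≈ 10.139.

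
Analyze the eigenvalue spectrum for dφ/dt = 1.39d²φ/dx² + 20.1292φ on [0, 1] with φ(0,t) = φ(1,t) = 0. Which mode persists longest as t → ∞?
Eigenvalues: λₙ = 1.39n²π²/1² - 20.1292.
First three modes:
  n=1: λ₁ = 1.39π² - 20.1292 ≈ -6.41
  n=2: λ₂ = 5.56π² - 20.1292 ≈ 34.746
  n=3: λ₃ = 12.51π² - 20.1292 ≈ 103.34
Since 1.39π² ≈ 13.719 < 20.1292, λ₁ < 0.
The n=1 mode grows fastest (−λₙ is largest for n=1) → dominates.
Asymptotic: φ ~ c₁ sin(πx/1) e^{6.41t} (exponential growth at rate −λ₁ ≈ 6.41).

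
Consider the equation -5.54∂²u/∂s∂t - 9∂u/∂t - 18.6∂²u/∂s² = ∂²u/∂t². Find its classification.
Rewriting in standard form: -18.6∂²u/∂s² - 5.54∂²u/∂s∂t - ∂²u/∂t² - 9∂u/∂t = 0. Elliptic. (A = -18.6, B = -5.54, C = -1 gives B² - 4AC = -43.7084.)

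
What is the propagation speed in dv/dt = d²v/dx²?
Infinite. The heat equation is parabolic, not hyperbolic, so disturbances propagate instantly.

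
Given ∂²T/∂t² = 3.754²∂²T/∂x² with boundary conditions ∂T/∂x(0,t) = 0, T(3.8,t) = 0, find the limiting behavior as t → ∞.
T oscillates (no decay). Energy is conserved; the solution oscillates indefinitely as standing waves.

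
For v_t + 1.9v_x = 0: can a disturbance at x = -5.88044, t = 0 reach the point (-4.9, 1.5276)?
No. Only data at x = -7.80244 affects (-4.9, 1.5276). Advection has one-way propagation along characteristics.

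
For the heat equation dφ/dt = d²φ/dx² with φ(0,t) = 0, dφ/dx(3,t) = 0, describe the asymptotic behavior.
φ → 0. Heat escapes through the Dirichlet boundary.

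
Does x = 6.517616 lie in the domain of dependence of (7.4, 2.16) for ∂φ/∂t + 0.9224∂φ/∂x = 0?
No. Only data at x = 5.407616 affects (7.4, 2.16). Advection has one-way propagation along characteristics.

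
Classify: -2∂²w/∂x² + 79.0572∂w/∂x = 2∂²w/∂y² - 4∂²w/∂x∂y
Rewriting in standard form: -2∂²w/∂x² + 4∂²w/∂x∂y - 2∂²w/∂y² + 79.0572∂w/∂x = 0. Parabolic (discriminant = 0).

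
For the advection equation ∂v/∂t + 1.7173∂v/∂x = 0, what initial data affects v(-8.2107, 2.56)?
A single point: x = -12.606988. The characteristic through (-8.2107, 2.56) is x - 1.7173t = const, so x = -8.2107 - 1.7173·2.56 = -12.606988.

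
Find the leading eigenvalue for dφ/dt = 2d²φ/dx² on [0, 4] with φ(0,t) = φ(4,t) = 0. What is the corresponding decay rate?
Eigenvalues: λₙ = 2n²π²/4².
First three modes:
  n=1: λ₁ = 2π²/4² ≈ 1.234
  n=2: λ₂ = 8π²/4² ≈ 4.935 (4× faster decay)
  n=3: λ₃ = 18π²/4² ≈ 11.103 (9× faster decay)
As t → ∞, higher modes decay exponentially faster. The n=1 mode dominates: φ ~ c₁ sin(πx/4) e^{-λ₁t}.
Decay rate: λ₁ = 2π²/4² ≈ 1.234.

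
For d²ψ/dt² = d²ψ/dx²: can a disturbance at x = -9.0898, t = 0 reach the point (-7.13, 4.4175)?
Yes. The domain of dependence is [-11.5475, -2.7125], and -9.0898 ∈ [-11.5475, -2.7125].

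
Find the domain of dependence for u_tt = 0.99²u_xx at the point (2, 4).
Domain of dependence: [-1.96, 5.96]. Signals travel at speed 0.99, so data within |x - 2| ≤ 0.99·4 = 3.96 can reach the point.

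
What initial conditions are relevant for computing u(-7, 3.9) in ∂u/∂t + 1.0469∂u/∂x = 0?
A single point: x = -11.08291. The characteristic through (-7, 3.9) is x - 1.0469t = const, so x = -7 - 1.0469·3.9 = -11.08291.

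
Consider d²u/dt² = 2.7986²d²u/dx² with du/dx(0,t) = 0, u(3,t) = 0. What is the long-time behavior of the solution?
As t → ∞, u oscillates (no decay). Energy is conserved; the solution oscillates indefinitely as standing waves.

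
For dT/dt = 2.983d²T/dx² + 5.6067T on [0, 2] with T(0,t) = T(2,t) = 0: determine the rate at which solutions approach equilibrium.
Eigenvalues: λₙ = 2.983n²π²/2² - 5.6067.
First three modes:
  n=1: λ₁ = 2.983π²/2² - 5.6067 ≈ 1.754
  n=2: λ₂ = 11.932π²/2² - 5.6067 ≈ 23.834
  n=3: λ₃ = 26.847π²/2² - 5.6067 ≈ 60.636
Since 2.983π²/2² ≈ 7.36 > 5.6067, all λₙ > 0.
The n=1 mode decays slowest → dominates as t → ∞.
Asymptotic: T ~ c₁ sin(πx/2) e^{-λ₁t} with decay rate λ₁ ≈ 1.754.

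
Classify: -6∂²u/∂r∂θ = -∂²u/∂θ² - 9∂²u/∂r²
Rewriting in standard form: 9∂²u/∂r² - 6∂²u/∂r∂θ + ∂²u/∂θ² = 0. Parabolic (discriminant = 0).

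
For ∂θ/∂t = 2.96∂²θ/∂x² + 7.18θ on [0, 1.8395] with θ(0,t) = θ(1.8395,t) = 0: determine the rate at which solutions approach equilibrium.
Eigenvalues: λₙ = 2.96n²π²/1.8395² - 7.18.
First three modes:
  n=1: λ₁ = 2.96π²/1.8395² - 7.18 ≈ 1.454
  n=2: λ₂ = 11.84π²/1.8395² - 7.18 ≈ 27.354
  n=3: λ₃ = 26.64π²/1.8395² - 7.18 ≈ 70.522
Since 2.96π²/1.8395² ≈ 8.634 > 7.18, all λₙ > 0.
The n=1 mode decays slowest → dominates as t → ∞.
Asymptotic: θ ~ c₁ sin(πx/1.8395) e^{-λ₁t} with decay rate λ₁ ≈ 1.454.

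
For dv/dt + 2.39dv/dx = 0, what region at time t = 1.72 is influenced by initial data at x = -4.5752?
At x = -0.4644. The characteristic carries data from (-4.5752, 0) to (-0.4644, 1.72).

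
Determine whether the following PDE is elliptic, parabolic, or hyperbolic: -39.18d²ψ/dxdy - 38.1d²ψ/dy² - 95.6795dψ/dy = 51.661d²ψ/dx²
Rewriting in standard form: -51.661d²ψ/dx² - 39.18d²ψ/dxdy - 38.1d²ψ/dy² - 95.6795dψ/dy = 0. Coefficients: A = -51.661, B = -39.18, C = -38.1. B² - 4AC = -6338.064, which is negative, so the equation is elliptic.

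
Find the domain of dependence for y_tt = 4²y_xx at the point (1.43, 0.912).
Domain of dependence: [-2.218, 5.078]. Signals travel at speed 4, so data within |x - 1.43| ≤ 4·0.912 = 3.648 can reach the point.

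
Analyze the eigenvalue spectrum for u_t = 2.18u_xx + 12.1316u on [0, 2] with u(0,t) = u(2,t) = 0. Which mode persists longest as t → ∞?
Eigenvalues: λₙ = 2.18n²π²/2² - 12.1316.
First three modes:
  n=1: λ₁ = 2.18π²/2² - 12.1316 ≈ -6.753
  n=2: λ₂ = 8.72π²/2² - 12.1316 ≈ 9.384
  n=3: λ₃ = 19.62π²/2² - 12.1316 ≈ 36.279
Since 2.18π²/2² ≈ 5.379 < 12.1316, λ₁ < 0.
The n=1 mode grows fastest (−λₙ is largest for n=1) → dominates.
Asymptotic: u ~ c₁ sin(πx/2) e^{6.753t} (exponential growth at rate −λ₁ ≈ 6.753).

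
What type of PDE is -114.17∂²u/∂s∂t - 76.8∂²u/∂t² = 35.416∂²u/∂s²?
Rewriting in standard form: -35.416∂²u/∂s² - 114.17∂²u/∂s∂t - 76.8∂²u/∂t² = 0. With A = -35.416, B = -114.17, C = -76.8, the discriminant is 2154.9937. This is a hyperbolic PDE.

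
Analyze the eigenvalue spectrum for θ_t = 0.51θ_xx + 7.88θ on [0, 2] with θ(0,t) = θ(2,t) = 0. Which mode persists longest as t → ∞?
Eigenvalues: λₙ = 0.51n²π²/2² - 7.88.
First three modes:
  n=1: λ₁ = 0.51π²/2² - 7.88 ≈ -6.622
  n=2: λ₂ = 2.04π²/2² - 7.88 ≈ -2.847
  n=3: λ₃ = 4.59π²/2² - 7.88 ≈ 3.445
Since 0.51π²/2² ≈ 1.258 < 7.88, λ₁ < 0.
The n=1 mode grows fastest (−λₙ is largest for n=1) → dominates.
Asymptotic: θ ~ c₁ sin(πx/2) e^{6.622t} (exponential growth at rate −λ₁ ≈ 6.622).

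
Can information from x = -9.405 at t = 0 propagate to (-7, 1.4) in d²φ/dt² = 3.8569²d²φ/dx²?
Yes. The domain of dependence is [-12.39966, -1.60034], and -9.405 ∈ [-12.39966, -1.60034].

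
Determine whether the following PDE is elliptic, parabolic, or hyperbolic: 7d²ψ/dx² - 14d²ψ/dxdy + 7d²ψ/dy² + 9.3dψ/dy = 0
Coefficients: A = 7, B = -14, C = 7. B² - 4AC = 0, which is zero, so the equation is parabolic.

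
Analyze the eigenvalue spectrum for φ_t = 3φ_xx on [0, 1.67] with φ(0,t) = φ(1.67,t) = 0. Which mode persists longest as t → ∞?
Eigenvalues: λₙ = 3n²π²/1.67².
First three modes:
  n=1: λ₁ = 3π²/1.67² ≈ 10.617
  n=2: λ₂ = 12π²/1.67² ≈ 42.467 (4× faster decay)
  n=3: λ₃ = 27π²/1.67² ≈ 95.55 (9× faster decay)
As t → ∞, higher modes decay exponentially faster. The n=1 mode dominates: φ ~ c₁ sin(πx/1.67) e^{-λ₁t}.
Decay rate: λ₁ = 3π²/1.67² ≈ 10.617.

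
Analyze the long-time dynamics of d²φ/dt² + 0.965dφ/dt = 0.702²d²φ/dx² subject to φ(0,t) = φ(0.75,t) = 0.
Long-time behavior: φ → 0. Damping (γ=0.965) dissipates energy; oscillations decay exponentially.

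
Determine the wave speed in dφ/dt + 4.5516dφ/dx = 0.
Speed = 4.5516. Information travels along x - 4.5516t = const (rightward).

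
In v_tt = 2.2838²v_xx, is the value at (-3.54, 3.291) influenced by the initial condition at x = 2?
Yes. The domain of dependence is [-11.0559858, 3.9759858], and 2 ∈ [-11.0559858, 3.9759858].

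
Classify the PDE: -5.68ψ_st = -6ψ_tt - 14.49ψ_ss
Rewriting in standard form: 14.49ψ_ss - 5.68ψ_st + 6ψ_tt = 0. A = 14.49, B = -5.68, C = 6. Discriminant B² - 4AC = -315.4976. Since -315.4976 < 0, elliptic.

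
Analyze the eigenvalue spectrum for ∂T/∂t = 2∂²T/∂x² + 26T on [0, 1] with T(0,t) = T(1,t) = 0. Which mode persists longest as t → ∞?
Eigenvalues: λₙ = 2n²π²/1² - 26.
First three modes:
  n=1: λ₁ = 2π² - 26 ≈ -6.261
  n=2: λ₂ = 8π² - 26 ≈ 52.957
  n=3: λ₃ = 18π² - 26 ≈ 151.653
Since 2π² ≈ 19.739 < 26, λ₁ < 0.
The n=1 mode grows fastest (−λₙ is largest for n=1) → dominates.
Asymptotic: T ~ c₁ sin(πx/1) e^{6.261t} (exponential growth at rate −λ₁ ≈ 6.261).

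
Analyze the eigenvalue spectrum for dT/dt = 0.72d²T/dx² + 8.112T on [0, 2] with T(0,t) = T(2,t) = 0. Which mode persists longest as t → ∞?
Eigenvalues: λₙ = 0.72n²π²/2² - 8.112.
First three modes:
  n=1: λ₁ = 0.72π²/2² - 8.112 ≈ -6.335
  n=2: λ₂ = 2.88π²/2² - 8.112 ≈ -1.006
  n=3: λ₃ = 6.48π²/2² - 8.112 ≈ 7.877
Since 0.72π²/2² ≈ 1.777 < 8.112, λ₁ < 0.
The n=1 mode grows fastest (−λₙ is largest for n=1) → dominates.
Asymptotic: T ~ c₁ sin(πx/2) e^{6.335t} (exponential growth at rate −λ₁ ≈ 6.335).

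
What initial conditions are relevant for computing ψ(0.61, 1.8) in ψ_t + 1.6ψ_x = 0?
A single point: x = -2.27. The characteristic through (0.61, 1.8) is x - 1.6t = const, so x = 0.61 - 1.6·1.8 = -2.27.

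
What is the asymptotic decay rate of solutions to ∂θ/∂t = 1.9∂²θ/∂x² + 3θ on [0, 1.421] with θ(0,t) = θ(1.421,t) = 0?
Eigenvalues: λₙ = 1.9n²π²/1.421² - 3.
First three modes:
  n=1: λ₁ = 1.9π²/1.421² - 3 ≈ 6.287
  n=2: λ₂ = 7.6π²/1.421² - 3 ≈ 34.147
  n=3: λ₃ = 17.1π²/1.421² - 3 ≈ 80.581
Since 1.9π²/1.421² ≈ 9.287 > 3, all λₙ > 0.
The n=1 mode decays slowest → dominates as t → ∞.
Asymptotic: θ ~ c₁ sin(πx/1.421) e^{-λ₁t} with decay rate λ₁ ≈ 6.287.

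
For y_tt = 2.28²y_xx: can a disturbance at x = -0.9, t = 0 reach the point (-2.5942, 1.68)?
Yes. The domain of dependence is [-6.4246, 1.2362], and -0.9 ∈ [-6.4246, 1.2362].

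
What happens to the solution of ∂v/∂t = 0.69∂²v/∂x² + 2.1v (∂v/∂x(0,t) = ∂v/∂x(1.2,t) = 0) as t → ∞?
v grows unboundedly. With Neumann BCs the constant mode has diffusion eigenvalue 0, so any r > 0 makes it grow like e^(2.1t); solution grows exponentially.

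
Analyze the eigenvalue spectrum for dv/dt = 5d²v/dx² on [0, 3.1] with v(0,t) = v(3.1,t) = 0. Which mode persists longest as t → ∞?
Eigenvalues: λₙ = 5n²π²/3.1².
First three modes:
  n=1: λ₁ = 5π²/3.1² ≈ 5.135
  n=2: λ₂ = 20π²/3.1² ≈ 20.54 (4× faster decay)
  n=3: λ₃ = 45π²/3.1² ≈ 46.216 (9× faster decay)
As t → ∞, higher modes decay exponentially faster. The n=1 mode dominates: v ~ c₁ sin(πx/3.1) e^{-λ₁t}.
Decay rate: λ₁ = 5π²/3.1² ≈ 5.135.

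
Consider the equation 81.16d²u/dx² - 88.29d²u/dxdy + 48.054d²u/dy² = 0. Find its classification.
Elliptic. (A = 81.16, B = -88.29, C = 48.054 gives B² - 4AC = -7805.12646.)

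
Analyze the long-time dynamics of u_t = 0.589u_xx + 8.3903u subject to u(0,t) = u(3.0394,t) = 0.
Long-time behavior: u grows unboundedly. Reaction dominates diffusion (r=8.3903 > κπ²/L²≈0.63); solution grows exponentially.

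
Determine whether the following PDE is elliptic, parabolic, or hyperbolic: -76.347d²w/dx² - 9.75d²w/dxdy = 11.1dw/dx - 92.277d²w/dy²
Rewriting in standard form: -76.347d²w/dx² - 9.75d²w/dxdy + 92.277d²w/dy² - 11.1dw/dx = 0. Coefficients: A = -76.347, B = -9.75, C = 92.277. B² - 4AC = 28275.350976, which is positive, so the equation is hyperbolic.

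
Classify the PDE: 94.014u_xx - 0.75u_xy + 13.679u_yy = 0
A = 94.014, B = -0.75, C = 13.679. Discriminant B² - 4AC = -5143.507524. Since -5143.507524 < 0, elliptic.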